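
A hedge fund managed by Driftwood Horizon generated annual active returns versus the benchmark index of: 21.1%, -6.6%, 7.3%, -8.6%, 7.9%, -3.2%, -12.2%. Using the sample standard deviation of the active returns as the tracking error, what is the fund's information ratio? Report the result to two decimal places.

0.07

r̄ = (21.1 − 6.6 + 7.3 − 8.6 + 7.9 − 3.2 − 12.2) / 7 = 5.70 / 7 = 0.8143%
Σ(r − r̄)² = 832.8686; sample σ = √(832.8686/6) = 11.7818%
IR = r̄ / tracking error = 0.8143 / 11.7818 = 0.0691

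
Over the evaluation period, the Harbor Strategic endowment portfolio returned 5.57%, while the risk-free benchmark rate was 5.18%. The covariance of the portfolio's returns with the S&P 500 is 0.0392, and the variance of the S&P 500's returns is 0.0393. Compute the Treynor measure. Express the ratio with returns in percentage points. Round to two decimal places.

0.39

β = Cov / Var = 0.0392 / 0.0393 = 0.9975
Treynor = (Rp − Rf) / β = (5.57% − 5.18%) / 0.9975 = 0.39 / 0.9975 = 0.3910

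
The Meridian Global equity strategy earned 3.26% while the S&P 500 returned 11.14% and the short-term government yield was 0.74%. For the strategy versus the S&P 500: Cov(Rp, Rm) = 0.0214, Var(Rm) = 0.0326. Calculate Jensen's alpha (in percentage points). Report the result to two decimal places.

β = Cov / Var = 0.0214 / 0.0326 = 0.6564
E[R] = Rf + β(Rm − Rf) = 0.74% + 0.6564 × (11.14% − 0.74%) = 7.5666%
α = Rp − E[R] = 3.26% − 7.5666% = -4.3066

-4.31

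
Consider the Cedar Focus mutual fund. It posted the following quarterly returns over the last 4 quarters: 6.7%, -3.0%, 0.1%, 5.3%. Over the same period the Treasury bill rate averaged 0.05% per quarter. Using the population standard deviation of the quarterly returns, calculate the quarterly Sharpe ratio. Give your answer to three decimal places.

0.568

Mean return μ = 9.10 / 4 = 2.2750%
Σ(r − μ)² = (6.7 − 2.2750)² + (-3 − 2.2750)² + (0.1 − 2.2750)² + … = 61.2875
population σ = √(61.2875 / 4) = √15.3219 = 3.9143%
Sharpe = (μ − rf) / σ = (2.2750 − 0.05) / 3.9143 = 2.2250 / 3.9143 = 0.5684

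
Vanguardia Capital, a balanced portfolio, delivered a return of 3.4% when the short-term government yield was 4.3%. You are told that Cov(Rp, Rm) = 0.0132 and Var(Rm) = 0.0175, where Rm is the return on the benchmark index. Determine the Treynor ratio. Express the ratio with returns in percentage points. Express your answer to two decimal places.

-1.19

β = Cov / Var = 0.0132 / 0.0175 = 0.7543
Treynor = (Rp − Rf) / β = (3.4% − 4.3%) / 0.7543 = -0.90 / 0.7543 = -1.1932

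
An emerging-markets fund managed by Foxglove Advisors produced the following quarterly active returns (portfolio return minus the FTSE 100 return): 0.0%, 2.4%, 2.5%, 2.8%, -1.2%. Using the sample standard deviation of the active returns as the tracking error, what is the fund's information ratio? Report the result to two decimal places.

0.73

μ = (0 + 2.4 + 2.5 + 2.8 − 1.2) / 5 = 6.50 / 5 = 1.3000%
Σ(r − μ)² = (0 − 1.3000)² + (2.4 − 1.3000)² + (2.5 − 1.3000)² + … = 12.8400
sample σ = √(12.8400 / 4) = √3.2100 = 1.7916%
IR = μ / tracking error = 1.3000 / 1.7916 = 0.7256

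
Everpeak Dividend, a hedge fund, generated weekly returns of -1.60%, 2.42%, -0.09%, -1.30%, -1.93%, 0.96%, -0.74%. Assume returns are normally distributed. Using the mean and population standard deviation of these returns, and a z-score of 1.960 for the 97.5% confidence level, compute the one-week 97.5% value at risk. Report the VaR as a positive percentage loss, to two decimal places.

3.15

Mean return μ = -2.280 / 7 = -0.3257%
Σ(r − μ)² = 14.5660; population σ = √(14.5660/7) = 1.4425%
VaR = −(μ − z·σ) = −(-0.3257 − 1.960 × 1.4425) = −(-3.1530) = 3.1530%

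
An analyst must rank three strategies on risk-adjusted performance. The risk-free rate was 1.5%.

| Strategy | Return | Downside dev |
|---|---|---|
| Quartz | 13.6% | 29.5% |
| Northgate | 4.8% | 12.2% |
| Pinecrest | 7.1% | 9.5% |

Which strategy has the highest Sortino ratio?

Pinecrest

Quartz: Sortino ratio = (13.6% − 1.5%) / 29.5% = 0.410
Northgate: Sortino ratio = (4.8% − 1.5%) / 12.2% = 0.270
Pinecrest: Sortino ratio = (7.1% − 1.5%) / 9.5% = 0.589
Highest: Pinecrest (0.589).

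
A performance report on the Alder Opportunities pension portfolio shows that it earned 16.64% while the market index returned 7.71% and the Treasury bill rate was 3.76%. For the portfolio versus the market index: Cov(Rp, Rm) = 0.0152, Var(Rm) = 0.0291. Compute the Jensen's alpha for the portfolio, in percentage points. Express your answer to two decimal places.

10.82

β = Cov / Var = 0.0152 / 0.0291 = 0.5223
E[R] = Rf + β(Rm − Rf) = 3.76% + 0.5223 × (7.71% − 3.76%) = 5.8231%
α = Rp − E[R] = 16.64% − 5.8231% = 10.8169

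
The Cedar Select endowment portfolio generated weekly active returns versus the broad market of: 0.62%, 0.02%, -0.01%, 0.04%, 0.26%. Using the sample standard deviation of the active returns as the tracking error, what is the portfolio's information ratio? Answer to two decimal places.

0.70

Mean return r̄ = 0.930 / 5 = 0.1860%
Sample std dev = √[0.2811 / 4] = 0.2651%
IR = r̄ / tracking error = 0.1860 / 0.2651 = 0.7016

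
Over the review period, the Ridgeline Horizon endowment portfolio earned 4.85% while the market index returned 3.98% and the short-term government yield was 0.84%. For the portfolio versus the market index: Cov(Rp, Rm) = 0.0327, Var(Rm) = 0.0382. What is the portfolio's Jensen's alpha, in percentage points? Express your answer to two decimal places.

β = Cov / Var = 0.0327 / 0.0382 = 0.8560
E[R] = Rf + β(Rm − Rf) = 0.84% + 0.8560 × (3.98% − 0.84%) = 3.5278%
α = Rp − E[R] = 4.85% − 3.5278% = 1.3222

1.32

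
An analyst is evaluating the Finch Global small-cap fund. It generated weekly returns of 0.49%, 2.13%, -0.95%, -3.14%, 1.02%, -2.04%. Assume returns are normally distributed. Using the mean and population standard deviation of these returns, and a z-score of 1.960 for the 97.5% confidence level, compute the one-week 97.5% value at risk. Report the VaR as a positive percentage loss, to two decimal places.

3.97

r̄ = (0.49 + 2.13 − 0.95 − 3.14 + 1.02 − 2.04) / 6 = -0.4150%
Population std dev = √[19.7078 / 6] = 1.8124%
VaR = −(r̄ − z·σ) = −(-0.4150 − 1.960 × 1.8124) = −(-3.9673) = 3.9673%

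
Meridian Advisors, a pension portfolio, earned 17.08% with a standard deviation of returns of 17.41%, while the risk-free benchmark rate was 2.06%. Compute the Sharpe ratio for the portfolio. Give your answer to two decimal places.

0.86

Sharpe = (Rp − Rf) / σp = (17.08% − 2.06%) / 17.41% = 15.02% / 17.41% = 0.8627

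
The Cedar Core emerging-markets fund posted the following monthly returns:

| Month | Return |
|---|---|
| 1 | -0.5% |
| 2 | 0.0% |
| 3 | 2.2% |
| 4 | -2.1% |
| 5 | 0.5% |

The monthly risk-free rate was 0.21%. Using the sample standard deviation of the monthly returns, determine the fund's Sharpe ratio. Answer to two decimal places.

-0.12

μ = (-0.5 + 0 + 2.2 − 2.1 + 0.5) / 5 = 0.10 / 5 = 0.0200%
Sample std dev = √[9.7480 / 4] = 1.5611%
Sharpe = (μ − rf) / σ = (0.0200 − 0.21) / 1.5611 = -0.1900 / 1.5611 = -0.1217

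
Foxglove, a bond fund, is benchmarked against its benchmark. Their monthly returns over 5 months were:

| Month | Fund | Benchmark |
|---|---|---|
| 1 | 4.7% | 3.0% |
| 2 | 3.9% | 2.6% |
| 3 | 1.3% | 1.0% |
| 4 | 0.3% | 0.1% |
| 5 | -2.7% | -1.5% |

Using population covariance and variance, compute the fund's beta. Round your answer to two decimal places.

r̄p = 1.5000%,  r̄m = 1.0400%
Cov = Σ(rp − r̄p)(rm − r̄m) / 5 = 4.3640
Var(rm) = Σ(rm − r̄m)² / 5 = 2.7224
β = Cov / Var = 4.3640 / 2.7224 = 1.6030

1.60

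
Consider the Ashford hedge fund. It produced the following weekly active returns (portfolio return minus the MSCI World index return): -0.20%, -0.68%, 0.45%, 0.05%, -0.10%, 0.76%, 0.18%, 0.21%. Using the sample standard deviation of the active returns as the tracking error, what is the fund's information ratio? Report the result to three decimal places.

0.193

Mean return μ = 0.670 / 8 = 0.0838%
Σ(r − μ)² = 1.3154; sample σ = √(1.3154/7) = 0.4335%
IR = μ / tracking error = 0.0838 / 0.4335 = 0.1933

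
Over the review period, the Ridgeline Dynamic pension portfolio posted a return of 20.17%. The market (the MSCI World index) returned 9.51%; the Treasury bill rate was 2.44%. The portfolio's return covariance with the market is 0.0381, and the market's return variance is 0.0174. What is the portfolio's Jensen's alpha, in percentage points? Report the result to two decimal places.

β = Cov / Var = 0.0381 / 0.0174 = 2.1897
E[R] = Rf + β(Rm − Rf) = 2.44% + 2.1897 × (9.51% − 2.44%) = 17.9212%
α = Rp − E[R] = 20.17% − 17.9212% = 2.2488

2.25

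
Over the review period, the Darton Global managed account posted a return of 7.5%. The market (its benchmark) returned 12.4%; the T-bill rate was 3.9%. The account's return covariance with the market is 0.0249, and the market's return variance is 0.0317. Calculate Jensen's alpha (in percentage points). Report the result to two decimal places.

β = Cov / Var = 0.0249 / 0.0317 = 0.7855
E[R] = Rf + β(Rm − Rf) = 3.9% + 0.7855 × (12.4% − 3.9%) = 10.5768%
α = Rp − E[R] = 7.5% − 10.5768% = -3.0768

-3.08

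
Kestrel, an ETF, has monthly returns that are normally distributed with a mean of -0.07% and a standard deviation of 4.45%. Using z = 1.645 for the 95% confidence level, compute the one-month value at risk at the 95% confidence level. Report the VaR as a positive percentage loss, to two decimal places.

7.39

VaR (as % loss) = −(μ − z·σ) = −(-0.07% − 1.645 × 4.45%) = −(-7.39025%) = 7.39025%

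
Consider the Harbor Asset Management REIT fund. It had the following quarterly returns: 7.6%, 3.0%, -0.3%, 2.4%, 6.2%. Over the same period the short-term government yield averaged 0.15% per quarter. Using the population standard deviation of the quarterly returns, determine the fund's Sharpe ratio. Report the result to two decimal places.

1.29

r̄ = (7.6 + 3 − 0.3 + 2.4 + 6.2) / 5 = 3.7800%
Σ(r − r̄)² = (7.6 − 3.7800)² + (3 − 3.7800)² + … = 39.6080
population σ = √(39.6080 / 5) = √7.9216 = 2.8145%
Sharpe = (r̄ − rf) / σ = (3.7800 − 0.15) / 2.8145 = 3.6300 / 2.8145 = 1.2897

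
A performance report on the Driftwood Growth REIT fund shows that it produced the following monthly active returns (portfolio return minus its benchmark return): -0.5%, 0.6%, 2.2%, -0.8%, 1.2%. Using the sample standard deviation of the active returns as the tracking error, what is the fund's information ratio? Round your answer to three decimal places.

Mean return μ = 2.70 / 5 = 0.5400%
Σ(r − μ)² = 6.0720; sample σ = √(6.0720/4) = 1.2321%
IR = μ / tracking error = 0.5400 / 1.2321 = 0.4383

0.438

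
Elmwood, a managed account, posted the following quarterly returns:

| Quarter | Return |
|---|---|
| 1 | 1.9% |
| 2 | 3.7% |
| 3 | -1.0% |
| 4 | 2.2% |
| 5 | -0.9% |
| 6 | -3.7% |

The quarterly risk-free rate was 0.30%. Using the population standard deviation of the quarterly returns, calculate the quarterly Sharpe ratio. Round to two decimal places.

0.03

μ = (1.9 + 3.7 − 1 + 2.2 − 0.9 − 3.7) / 6 = 0.3667%
Population σ = √[Σ(r − μ)² / 6] = √[36.8333 / 6] = √6.1389 = 2.4777%
Sharpe = (μ − rf) / σ = (0.3667 − 0.3) / 2.4777 = 0.0667 / 2.4777 = 0.0269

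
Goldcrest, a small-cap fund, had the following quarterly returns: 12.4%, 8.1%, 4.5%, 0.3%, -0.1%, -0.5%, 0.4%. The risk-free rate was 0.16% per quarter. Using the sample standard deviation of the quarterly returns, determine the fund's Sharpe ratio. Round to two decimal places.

r̄ = (12.4 + 8.1 + 4.5 + 0.3 − 0.1 − 0.5 + 0.4) / 7 = 3.5857%
Sample std dev = √[150.1286 / 6] = 5.0021%
Sharpe = (r̄ − rf) / σ = (3.5857 − 0.16) / 5.0021 = 3.4257 / 5.0021 = 0.6849

0.68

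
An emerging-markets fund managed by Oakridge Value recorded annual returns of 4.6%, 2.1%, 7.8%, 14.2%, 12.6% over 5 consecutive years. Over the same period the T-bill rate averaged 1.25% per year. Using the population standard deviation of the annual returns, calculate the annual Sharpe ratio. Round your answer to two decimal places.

r̄ = (4.6 + 2.1 + 7.8 + 14.2 + 12.6) / 5 = 8.2600%
Population std dev = √[105.6720 / 5] = 4.5972%
Sharpe = (r̄ − rf) / σ = (8.2600 − 1.25) / 4.5972 = 7.0100 / 4.5972 = 1.5248

1.52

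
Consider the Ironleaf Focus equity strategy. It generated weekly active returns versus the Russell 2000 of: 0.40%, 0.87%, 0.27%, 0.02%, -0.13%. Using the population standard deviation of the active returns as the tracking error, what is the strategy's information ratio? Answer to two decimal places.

0.83

r̄ = (0.4 + 0.87 + 0.27 + 0.02 − 0.13) / 5 = 0.2860%
Population std dev = √[0.5981 / 5] = 0.3459%
IR = r̄ / tracking error = 0.2860 / 0.3459 = 0.8268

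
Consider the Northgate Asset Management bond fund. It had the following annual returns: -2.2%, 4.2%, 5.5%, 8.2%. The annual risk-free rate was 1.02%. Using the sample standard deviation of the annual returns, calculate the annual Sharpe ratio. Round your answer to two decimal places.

r̄ = (-2.2 + 4.2 + 5.5 + 8.2) / 4 = 15.70 / 4 = 3.9250%
Sample σ = √[Σ(r − r̄)² / 3] = √[58.3475 / 3] = √19.4492 = 4.4101%
Sharpe = (r̄ − rf) / σ = (3.9250 − 1.02) / 4.4101 = 2.9050 / 4.4101 = 0.6587

0.66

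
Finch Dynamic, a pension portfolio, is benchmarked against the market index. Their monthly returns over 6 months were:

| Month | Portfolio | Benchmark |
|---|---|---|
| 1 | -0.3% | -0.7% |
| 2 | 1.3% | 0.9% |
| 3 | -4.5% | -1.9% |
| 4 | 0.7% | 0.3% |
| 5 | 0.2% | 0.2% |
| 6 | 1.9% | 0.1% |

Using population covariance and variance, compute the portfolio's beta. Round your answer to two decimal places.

2.11

r̄p = -0.1167%,  r̄m = -0.1833%
Cov = Σ(rp − r̄p)(rm − r̄m) / 6 = 1.7069
Var(rm) = Σ(rm − r̄m)² / 6 = 0.8081
β = Cov / Var = 1.7069 / 0.8081 = 2.1122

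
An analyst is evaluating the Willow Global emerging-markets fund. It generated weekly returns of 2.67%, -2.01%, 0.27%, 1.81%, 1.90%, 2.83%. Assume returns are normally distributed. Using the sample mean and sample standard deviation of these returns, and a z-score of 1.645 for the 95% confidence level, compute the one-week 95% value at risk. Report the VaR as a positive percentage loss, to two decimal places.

1.77

r̄ = (2.67 − 2.01 + 0.27 + 1.81 + 1.9 + 2.83) / 6 = 7.470 / 6 = 1.2450%
Σ(r − r̄)² = (2.67 − 1.2450)² + (-2.01 − 1.2450)² + (0.27 − 1.2450)² + … = 16.8368
σ = √[16.8368 / 5] = 1.8350%
VaR = −(r̄ − z·σ) = −(1.2450 − 1.645 × 1.8350) = −(-1.7736) = 1.7736%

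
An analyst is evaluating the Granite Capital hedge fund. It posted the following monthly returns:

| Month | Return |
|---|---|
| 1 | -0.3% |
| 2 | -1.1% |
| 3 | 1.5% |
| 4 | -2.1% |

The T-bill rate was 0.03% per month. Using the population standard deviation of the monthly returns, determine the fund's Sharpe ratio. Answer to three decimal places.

-0.402

Mean return r̄ = -2.00 / 4 = -0.5000%
Population std dev = √[6.9600 / 4] = 1.3191%
Sharpe = (r̄ − rf) / σ = (-0.5000 − 0.03) / 1.3191 = -0.5300 / 1.3191 = -0.4018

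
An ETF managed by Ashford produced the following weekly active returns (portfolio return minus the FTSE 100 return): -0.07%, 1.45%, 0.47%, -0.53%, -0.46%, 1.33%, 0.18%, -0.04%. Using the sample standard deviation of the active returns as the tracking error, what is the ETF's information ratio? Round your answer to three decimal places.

Mean return r̄ = 2.330 / 8 = 0.2913%
Sample std dev = √[3.9451 / 7] = 0.7507%
IR = r̄ / tracking error = 0.2913 / 0.7507 = 0.3880

0.388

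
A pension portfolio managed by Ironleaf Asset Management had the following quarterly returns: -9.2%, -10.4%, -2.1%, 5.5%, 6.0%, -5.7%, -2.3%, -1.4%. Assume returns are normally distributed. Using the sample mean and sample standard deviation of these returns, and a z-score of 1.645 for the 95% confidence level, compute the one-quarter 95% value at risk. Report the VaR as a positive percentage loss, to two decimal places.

Mean return r̄ = -19.60 / 8 = -2.4500%
Sample std dev = √[255.1800 / 7] = 6.0377%
VaR = −(r̄ − z·σ) = −(-2.4500 − 1.645 × 6.0377) = −(-12.3820) = 12.3820%

12.38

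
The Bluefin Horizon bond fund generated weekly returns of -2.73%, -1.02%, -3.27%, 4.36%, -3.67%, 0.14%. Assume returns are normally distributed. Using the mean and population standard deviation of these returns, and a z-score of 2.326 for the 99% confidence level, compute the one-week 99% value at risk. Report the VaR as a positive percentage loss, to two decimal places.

μ = (-2.73 − 1.02 − 3.27 + 4.36 − 3.67 + 0.14) / 6 = -6.190 / 6 = -1.0317%
Σ(r − μ)² = (-2.73 − (-1.0317))² + (-1.02 − (-1.0317))² + (-3.27 − (-1.0317))² + … = 45.2983
population σ = √(45.2983 / 6) = √7.5497 = 2.7477%
VaR = −(μ − z·σ) = −(-1.0317 − 2.326 × 2.7477) = −(-7.4229) = 7.4229%

7.42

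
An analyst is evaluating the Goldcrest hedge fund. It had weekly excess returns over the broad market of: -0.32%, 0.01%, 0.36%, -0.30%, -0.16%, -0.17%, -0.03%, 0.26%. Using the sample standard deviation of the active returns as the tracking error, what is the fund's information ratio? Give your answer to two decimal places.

-0.18

r̄ = (-0.32 + 0.01 + 0.36 − 0.3 − 0.16 − 0.17 − 0.03 + 0.26) / 8 = -0.0438%
Sample σ = √[Σ(r − r̄)² / 7] = √[0.4298 / 7] = √0.0614 = 0.2478%
IR = r̄ / tracking error = -0.0438 / 0.2478 = -0.1768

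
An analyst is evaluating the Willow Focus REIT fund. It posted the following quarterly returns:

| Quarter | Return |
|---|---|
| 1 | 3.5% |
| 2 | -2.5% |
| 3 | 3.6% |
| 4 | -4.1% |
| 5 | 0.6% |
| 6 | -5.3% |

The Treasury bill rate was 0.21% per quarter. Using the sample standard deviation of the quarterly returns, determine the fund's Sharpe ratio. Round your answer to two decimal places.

-0.24

μ = (3.5 − 2.5 + 3.6 − 4.1 + 0.6 − 5.3) / 6 = -0.7000%
Σ(r − μ)² = (3.5 − (-0.7000))² + (-2.5 − (-0.7000))² + … = 73.7800
σ = √[73.7800 / 5] = 3.8414%
Sharpe = (μ − rf) / σ = (-0.7000 − 0.21) / 3.8414 = -0.9100 / 3.8414 = -0.2369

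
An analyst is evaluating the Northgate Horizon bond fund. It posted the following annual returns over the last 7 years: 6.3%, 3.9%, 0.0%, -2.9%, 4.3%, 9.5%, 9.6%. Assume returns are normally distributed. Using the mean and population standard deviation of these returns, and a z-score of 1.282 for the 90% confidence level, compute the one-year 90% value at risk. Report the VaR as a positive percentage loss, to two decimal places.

r̄ = (6.3 + 3.9 + 0 − 2.9 + 4.3 + 9.5 + 9.6) / 7 = 30.70 / 7 = 4.3857%
Population std dev = √[129.5686 / 7] = 4.3023%
VaR = −(r̄ − z·σ) = −(4.3857 − 1.282 × 4.3023) = −(-1.1298) = 1.1298%

1.13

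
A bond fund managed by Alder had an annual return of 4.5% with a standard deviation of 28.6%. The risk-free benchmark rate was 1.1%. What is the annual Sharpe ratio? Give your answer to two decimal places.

Sharpe = (Rp − Rf) / σp = (4.5% − 1.1%) / 28.6% = 3.40% / 28.6% = 0.1189

0.12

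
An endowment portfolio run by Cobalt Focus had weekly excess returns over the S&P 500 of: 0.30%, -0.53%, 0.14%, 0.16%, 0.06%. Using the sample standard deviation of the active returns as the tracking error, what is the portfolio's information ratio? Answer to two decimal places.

Mean return r̄ = 0.130 / 5 = 0.0260%
Σ(r − r̄)² = (0.3 − 0.0260)² + (-0.53 − 0.0260)² + (0.14 − 0.0260)² + … = 0.4163
sample σ = √(0.4163 / 4) = √0.1041 = 0.3226%
IR = r̄ / tracking error = 0.0260 / 0.3226 = 0.0806

0.08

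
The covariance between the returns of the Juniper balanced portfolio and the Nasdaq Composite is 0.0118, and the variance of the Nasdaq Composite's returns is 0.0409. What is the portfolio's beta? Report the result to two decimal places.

β = Cov(Rp, Rm) / Var(Rm) = 0.0118 / 0.0409 = 0.2885

0.29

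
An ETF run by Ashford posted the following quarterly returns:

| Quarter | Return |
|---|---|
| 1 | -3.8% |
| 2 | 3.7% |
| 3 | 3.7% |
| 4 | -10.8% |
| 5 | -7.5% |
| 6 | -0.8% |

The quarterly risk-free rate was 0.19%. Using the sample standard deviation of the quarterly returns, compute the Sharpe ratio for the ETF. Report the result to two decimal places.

r̄ = (-3.8 + 3.7 + 3.7 − 10.8 − 7.5 − 0.8) / 6 = -15.50 / 6 = -2.5833%
Σ(r − r̄)² = (-3.8 − (-2.5833))² + (3.7 − (-2.5833))² + … = 175.3083
σ = √[175.3083 / 5] = 5.9213%
Sharpe = (r̄ − rf) / σ = (-2.5833 − 0.19) / 5.9213 = -2.7733 / 5.9213 = -0.4684

-0.47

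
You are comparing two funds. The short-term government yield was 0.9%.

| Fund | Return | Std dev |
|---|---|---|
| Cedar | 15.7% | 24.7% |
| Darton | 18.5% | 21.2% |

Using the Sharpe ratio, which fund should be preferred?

Darton

Cedar: Sharpe ratio = (15.7% − 0.9%) / 24.7% = 0.599
Darton: Sharpe ratio = (18.5% − 0.9%) / 21.2% = 0.830
Highest: Darton (0.830).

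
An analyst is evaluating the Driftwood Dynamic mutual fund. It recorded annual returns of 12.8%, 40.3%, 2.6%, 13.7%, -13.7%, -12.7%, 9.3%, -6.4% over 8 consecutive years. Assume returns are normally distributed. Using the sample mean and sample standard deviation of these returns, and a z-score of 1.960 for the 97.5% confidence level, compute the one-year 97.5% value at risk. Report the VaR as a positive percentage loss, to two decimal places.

28.97

Mean return μ = 45.90 / 8 = 5.7375%
Σ(r − μ)² = (12.8 − 5.7375)² + (40.3 − 5.7375)² + … = 2195.4588
sample σ = √(2195.4588 / 7) = √313.6370 = 17.7098%
VaR = −(μ − z·σ) = −(5.7375 − 1.960 × 17.7098) = −(-28.9737) = 28.9737%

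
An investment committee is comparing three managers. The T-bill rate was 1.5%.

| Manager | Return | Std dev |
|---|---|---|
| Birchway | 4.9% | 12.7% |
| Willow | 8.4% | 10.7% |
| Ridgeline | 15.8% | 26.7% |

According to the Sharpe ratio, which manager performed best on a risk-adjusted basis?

Birchway: Sharpe ratio = (4.9% − 1.5%) / 12.7% = 0.268
Willow: Sharpe ratio = (8.4% − 1.5%) / 10.7% = 0.645
Ridgeline: Sharpe ratio = (15.8% − 1.5%) / 26.7% = 0.536
Highest: Willow (0.645).

Willow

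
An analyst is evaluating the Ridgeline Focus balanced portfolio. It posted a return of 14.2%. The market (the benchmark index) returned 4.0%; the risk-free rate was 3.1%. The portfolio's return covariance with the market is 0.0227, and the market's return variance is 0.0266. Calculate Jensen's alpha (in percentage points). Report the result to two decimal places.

10.33

β = Cov / Var = 0.0227 / 0.0266 = 0.8534
E[R] = Rf + β(Rm − Rf) = 3.1% + 0.8534 × (4.0% − 3.1%) = 3.8681%
α = Rp − E[R] = 14.2% − 3.8681% = 10.3319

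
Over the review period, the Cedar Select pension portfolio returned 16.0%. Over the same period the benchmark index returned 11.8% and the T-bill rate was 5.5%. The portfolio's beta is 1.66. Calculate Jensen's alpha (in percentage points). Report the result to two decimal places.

0.04

CAPM expected return = Rf + β(Rm − Rf) = 5.5% + 1.66 × (11.8% − 5.5%) = 5.5 + 1.66 × 6.30 = 15.9580%
Jensen's α = Rp − E[R] = 16.0% − 15.9580% = 0.0420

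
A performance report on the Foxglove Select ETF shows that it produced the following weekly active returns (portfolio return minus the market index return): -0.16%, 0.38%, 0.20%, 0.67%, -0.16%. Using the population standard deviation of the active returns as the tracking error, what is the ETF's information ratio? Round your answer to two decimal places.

Mean return r̄ = 0.930 / 5 = 0.1860%
Σ(r − r̄)² = (-0.16 − 0.1860)² + (0.38 − 0.1860)² + (0.2 − 0.1860)² + … = 0.5115
σ = √[0.5115 / 5] = 0.3198%
IR = r̄ / tracking error = 0.1860 / 0.3198 = 0.5816

0.58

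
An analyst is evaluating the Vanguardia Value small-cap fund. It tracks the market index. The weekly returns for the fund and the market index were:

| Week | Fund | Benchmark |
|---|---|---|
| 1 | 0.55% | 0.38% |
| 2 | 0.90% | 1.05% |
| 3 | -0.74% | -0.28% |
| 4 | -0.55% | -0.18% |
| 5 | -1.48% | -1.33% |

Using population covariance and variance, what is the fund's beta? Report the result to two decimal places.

1.08

r̄p = -0.2640%,  r̄m = -0.0720%
Cov = Σ(rp − r̄p)(rm − r̄m) / 5 = 0.6667
Var(rm) = Σ(rm − r̄m)² / 5 = 0.6201
β = Cov / Var = 0.6667 / 0.6201 = 1.0751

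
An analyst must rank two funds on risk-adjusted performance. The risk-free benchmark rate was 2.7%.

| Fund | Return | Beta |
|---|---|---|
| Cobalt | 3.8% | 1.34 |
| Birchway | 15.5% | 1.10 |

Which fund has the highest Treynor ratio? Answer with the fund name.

Cobalt: Treynor = (3.8% − 2.7%) / 1.34 = 0.821
Birchway: Treynor = (15.5% − 2.7%) / 1.10 = 11.636
Highest: Birchway (11.636).

Birchway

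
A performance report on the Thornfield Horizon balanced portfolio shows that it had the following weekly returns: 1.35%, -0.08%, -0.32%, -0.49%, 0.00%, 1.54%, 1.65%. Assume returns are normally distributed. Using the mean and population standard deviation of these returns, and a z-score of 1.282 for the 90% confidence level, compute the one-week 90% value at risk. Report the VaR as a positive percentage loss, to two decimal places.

0.60

μ = (1.35 − 0.08 − 0.32 − 0.49 + 0 + 1.54 + 1.65) / 7 = 0.5214%
Σ(r − μ)² = 5.3623; population σ = √(5.3623/7) = 0.8752%
VaR = −(μ − z·σ) = −(0.5214 − 1.282 × 0.8752) = −(-0.6006) = 0.6006%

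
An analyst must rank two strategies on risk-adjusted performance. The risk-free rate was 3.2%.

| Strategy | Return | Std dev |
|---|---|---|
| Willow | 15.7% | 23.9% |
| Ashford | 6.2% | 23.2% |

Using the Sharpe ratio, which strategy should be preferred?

Willow: Sharpe ratio = (15.7% − 3.2%) / 23.9% = 0.523
Ashford: Sharpe ratio = (6.2% − 3.2%) / 23.2% = 0.129
Highest: Willow (0.523).

Willow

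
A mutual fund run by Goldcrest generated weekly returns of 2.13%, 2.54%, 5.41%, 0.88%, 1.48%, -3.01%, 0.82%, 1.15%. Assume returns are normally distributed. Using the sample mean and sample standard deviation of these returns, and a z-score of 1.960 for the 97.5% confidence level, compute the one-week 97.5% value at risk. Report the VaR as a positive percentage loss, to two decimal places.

μ = (2.13 + 2.54 + 5.41 + 0.88 + 1.48 − 3.01 + 0.82 + 1.15) / 8 = 11.400 / 8 = 1.4250%
Sample std dev = √[38.0314 / 7] = 2.3309%
VaR = −(μ − z·σ) = −(1.4250 − 1.960 × 2.3309) = −(-3.1436) = 3.1436%

3.14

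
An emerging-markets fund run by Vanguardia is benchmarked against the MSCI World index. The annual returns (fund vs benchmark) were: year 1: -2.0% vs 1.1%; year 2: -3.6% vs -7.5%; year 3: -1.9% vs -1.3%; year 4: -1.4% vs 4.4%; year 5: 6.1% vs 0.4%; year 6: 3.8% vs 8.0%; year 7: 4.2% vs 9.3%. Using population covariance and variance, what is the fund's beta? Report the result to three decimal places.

0.413

r̄p = 0.7429%,  r̄m = 2.0571%
Cov = Σ(rp − r̄p)(rm − r̄m) / 7 = 11.7590
Var(rm) = Σ(rm − r̄m)² / 7 = 28.5053
β = Cov / Var = 11.7590 / 28.5053 = 0.4125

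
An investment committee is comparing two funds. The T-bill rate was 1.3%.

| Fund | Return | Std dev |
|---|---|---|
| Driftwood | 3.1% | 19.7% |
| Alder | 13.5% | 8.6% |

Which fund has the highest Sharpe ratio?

Driftwood: Sharpe ratio = (3.1% − 1.3%) / 19.7% = 0.091
Alder: Sharpe ratio = (13.5% − 1.3%) / 8.6% = 1.419
Highest: Alder (1.419).

Alder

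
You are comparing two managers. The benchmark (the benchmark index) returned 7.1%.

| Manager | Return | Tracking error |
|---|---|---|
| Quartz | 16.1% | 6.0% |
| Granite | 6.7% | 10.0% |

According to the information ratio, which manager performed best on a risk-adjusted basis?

Quartz

Quartz: IR = (16.1% − 7.1%) / 6.0% = 1.500
Granite: IR = (6.7% − 7.1%) / 10.0% = -0.040
Highest: Quartz (1.500).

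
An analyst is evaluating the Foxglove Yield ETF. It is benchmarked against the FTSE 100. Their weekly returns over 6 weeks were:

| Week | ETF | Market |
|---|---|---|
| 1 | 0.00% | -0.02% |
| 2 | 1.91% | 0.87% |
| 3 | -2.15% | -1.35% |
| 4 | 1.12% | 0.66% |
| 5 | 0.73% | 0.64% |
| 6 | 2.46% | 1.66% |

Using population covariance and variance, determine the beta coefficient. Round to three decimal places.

r̄p = 0.6783%,  r̄m = 0.4100%
Cov = Σ(rp − r̄p)(rm − r̄m) / 6 = 1.3643
Var(rm) = Σ(rm − r̄m)² / 6 = 0.8620
β = Cov / Var = 1.3643 / 0.8620 = 1.5827

1.583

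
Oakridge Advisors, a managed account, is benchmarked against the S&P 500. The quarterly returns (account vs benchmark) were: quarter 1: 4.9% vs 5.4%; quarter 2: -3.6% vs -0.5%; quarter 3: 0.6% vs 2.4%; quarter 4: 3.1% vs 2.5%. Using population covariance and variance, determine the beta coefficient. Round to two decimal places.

1.45

r̄p = 1.2500%,  r̄m = 2.4500%
Cov = Σ(rp − r̄p)(rm − r̄m) / 4 = 6.3000
Var(rm) = Σ(rm − r̄m)² / 4 = 4.3525
β = Cov / Var = 6.3000 / 4.3525 = 1.4474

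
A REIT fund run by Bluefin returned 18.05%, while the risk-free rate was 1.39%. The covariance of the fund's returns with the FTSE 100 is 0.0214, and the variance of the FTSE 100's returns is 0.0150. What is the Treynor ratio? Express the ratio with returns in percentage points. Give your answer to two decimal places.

β = Cov / Var = 0.0214 / 0.0150 = 1.4267
Treynor = (Rp − Rf) / β = (18.05% − 1.39%) / 1.4267 = 16.66 / 1.4267 = 11.6773

11.68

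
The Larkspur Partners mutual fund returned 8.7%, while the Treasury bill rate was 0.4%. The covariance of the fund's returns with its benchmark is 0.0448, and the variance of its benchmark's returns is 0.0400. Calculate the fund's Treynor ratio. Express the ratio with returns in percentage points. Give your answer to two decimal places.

7.41

β = Cov / Var = 0.0448 / 0.0400 = 1.1200
Treynor = (Rp − Rf) / β = (8.7% − 0.4%) / 1.1200 = 8.30 / 1.1200 = 7.4107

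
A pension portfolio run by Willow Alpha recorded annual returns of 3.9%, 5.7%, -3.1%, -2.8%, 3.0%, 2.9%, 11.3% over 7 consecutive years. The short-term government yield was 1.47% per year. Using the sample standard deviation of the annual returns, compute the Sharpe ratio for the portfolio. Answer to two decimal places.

0.31

r̄ = (3.9 + 5.7 − 3.1 − 2.8 + 3 + 2.9 + 11.3) / 7 = 20.90 / 7 = 2.9857%
Σ(r − r̄)² = (3.9 − 2.9857)² + (5.7 − 2.9857)² + (-3.1 − 2.9857)² + … = 147.8486
σ = √[147.8486 / 6] = 4.9640%
Sharpe = (r̄ − rf) / σ = (2.9857 − 1.47) / 4.9640 = 1.5157 / 4.9640 = 0.3053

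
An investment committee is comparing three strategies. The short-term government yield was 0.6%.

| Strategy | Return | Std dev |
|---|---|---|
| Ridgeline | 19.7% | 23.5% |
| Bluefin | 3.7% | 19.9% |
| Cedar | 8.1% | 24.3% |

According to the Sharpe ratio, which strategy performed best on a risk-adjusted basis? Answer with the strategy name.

Ridgeline

Ridgeline: Sharpe ratio = (19.7% − 0.6%) / 23.5% = 0.813
Bluefin: Sharpe ratio = (3.7% − 0.6%) / 19.9% = 0.156
Cedar: Sharpe ratio = (8.1% − 0.6%) / 24.3% = 0.309
Highest: Ridgeline (0.813).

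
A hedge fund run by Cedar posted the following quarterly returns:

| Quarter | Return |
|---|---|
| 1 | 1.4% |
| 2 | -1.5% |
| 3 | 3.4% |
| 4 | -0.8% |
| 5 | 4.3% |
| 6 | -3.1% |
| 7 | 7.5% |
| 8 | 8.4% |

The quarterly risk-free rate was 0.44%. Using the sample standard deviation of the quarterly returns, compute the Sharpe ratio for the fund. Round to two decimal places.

r̄ = (1.4 − 1.5 + 3.4 − 0.8 + 4.3 − 3.1 + 7.5 + 8.4) / 8 = 2.4500%
Σ(r − r̄)² = (1.4 − 2.4500)² + (-1.5 − 2.4500)² + (3.4 − 2.4500)² + … = 123.3000
sample σ = √(123.3000 / 7) = √17.6143 = 4.1969%
Sharpe = (r̄ − rf) / σ = (2.4500 − 0.44) / 4.1969 = 2.0100 / 4.1969 = 0.4789

0.48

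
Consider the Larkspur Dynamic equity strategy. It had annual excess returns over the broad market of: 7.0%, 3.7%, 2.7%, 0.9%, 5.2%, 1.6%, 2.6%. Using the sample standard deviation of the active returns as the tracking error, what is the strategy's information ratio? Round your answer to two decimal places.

1.60

Mean return r̄ = 23.70 / 7 = 3.3857%
Σ(r − r̄)² = (7 − 3.3857)² + (3.7 − 3.3857)² + (2.7 − 3.3857)² + … = 26.9086
sample σ = √(26.9086 / 6) = √4.4848 = 2.1177%
IR = r̄ / tracking error = 3.3857 / 2.1177 = 1.5988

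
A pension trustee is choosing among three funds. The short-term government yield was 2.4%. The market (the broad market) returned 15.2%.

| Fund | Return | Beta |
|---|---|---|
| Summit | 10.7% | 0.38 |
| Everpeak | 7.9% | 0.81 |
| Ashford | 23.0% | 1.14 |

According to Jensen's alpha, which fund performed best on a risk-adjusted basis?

Summit: α = 10.7% − [2.4% + 0.38 × (15.2% − 2.4%)] = 3.436
Everpeak: α = 7.9% − [2.4% + 0.81 × (15.2% − 2.4%)] = -4.868
Ashford: α = 23.0% − [2.4% + 1.14 × (15.2% − 2.4%)] = 6.008
Highest: Ashford (6.008).

Ashford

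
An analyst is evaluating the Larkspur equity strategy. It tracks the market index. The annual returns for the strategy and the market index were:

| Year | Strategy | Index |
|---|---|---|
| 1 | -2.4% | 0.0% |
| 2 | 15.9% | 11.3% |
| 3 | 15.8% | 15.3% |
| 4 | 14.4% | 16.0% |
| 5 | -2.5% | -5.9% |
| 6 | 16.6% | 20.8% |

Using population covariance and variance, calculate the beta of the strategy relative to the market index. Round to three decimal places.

0.857

r̄p = 9.6333%,  r̄m = 9.5833%
Cov = Σ(rp − r̄p)(rm − r̄m) / 6 = 76.3206
Var(rm) = Σ(rm − r̄m)² / 6 = 89.0314
β = Cov / Var = 76.3206 / 89.0314 = 0.8572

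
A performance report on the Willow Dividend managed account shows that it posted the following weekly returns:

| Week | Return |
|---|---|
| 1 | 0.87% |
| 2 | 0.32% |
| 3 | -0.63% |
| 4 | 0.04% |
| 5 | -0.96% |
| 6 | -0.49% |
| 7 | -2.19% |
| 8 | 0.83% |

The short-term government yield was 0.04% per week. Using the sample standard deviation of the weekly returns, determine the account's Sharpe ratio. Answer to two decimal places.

-0.31

r̄ = (0.87 + 0.32 − 0.63 + 0.04 − 0.96 − 0.49 − 2.19 + 0.83) / 8 = -2.210 / 8 = -0.2763%
Sample σ = √[Σ(r − r̄)² / 7] = √[7.2940 / 7] = √1.0420 = 1.0208%
Sharpe = (r̄ − rf) / σ = (-0.2763 − 0.04) / 1.0208 = -0.3163 / 1.0208 = -0.3099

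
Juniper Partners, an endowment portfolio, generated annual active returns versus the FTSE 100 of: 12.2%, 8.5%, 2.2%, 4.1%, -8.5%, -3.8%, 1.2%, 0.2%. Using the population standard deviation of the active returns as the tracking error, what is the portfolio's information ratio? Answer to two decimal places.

μ = (12.2 + 8.5 + 2.2 + 4.1 − 8.5 − 3.8 + 1.2 + 0.2) / 8 = 16.10 / 8 = 2.0125%
Σ(r − μ)² = 298.5088; population σ = √(298.5088/8) = 6.1085%
IR = μ / tracking error = 2.0125 / 6.1085 = 0.3295

0.33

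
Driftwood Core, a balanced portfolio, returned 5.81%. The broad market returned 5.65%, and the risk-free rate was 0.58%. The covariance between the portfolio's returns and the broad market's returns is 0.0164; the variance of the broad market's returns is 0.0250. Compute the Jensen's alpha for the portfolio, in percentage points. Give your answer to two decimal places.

β = Cov / Var = 0.0164 / 0.0250 = 0.6560
E[R] = Rf + β(Rm − Rf) = 0.58% + 0.6560 × (5.65% − 0.58%) = 3.9059%
α = Rp − E[R] = 5.81% − 3.9059% = 1.9041

1.90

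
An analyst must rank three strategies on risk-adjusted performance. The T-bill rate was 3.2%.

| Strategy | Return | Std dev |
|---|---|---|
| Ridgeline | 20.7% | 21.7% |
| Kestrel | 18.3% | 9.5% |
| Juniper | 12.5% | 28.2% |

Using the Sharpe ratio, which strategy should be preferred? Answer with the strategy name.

Ridgeline: Sharpe ratio = (20.7% − 3.2%) / 21.7% = 0.806
Kestrel: Sharpe ratio = (18.3% − 3.2%) / 9.5% = 1.589
Juniper: Sharpe ratio = (12.5% − 3.2%) / 28.2% = 0.330
Highest: Kestrel (1.589).

Kestrel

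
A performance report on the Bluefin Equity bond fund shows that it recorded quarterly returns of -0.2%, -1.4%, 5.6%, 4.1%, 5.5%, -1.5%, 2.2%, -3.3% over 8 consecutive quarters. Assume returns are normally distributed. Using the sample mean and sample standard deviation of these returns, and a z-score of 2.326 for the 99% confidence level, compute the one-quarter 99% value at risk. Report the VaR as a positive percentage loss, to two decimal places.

Mean return r̄ = 11.00 / 8 = 1.3750%
Σ(r − r̄)² = 83.2750; sample σ = √(83.2750/7) = 3.4491%
VaR = −(r̄ − z·σ) = −(1.3750 − 2.326 × 3.4491) = −(-6.6476) = 6.6476%

6.65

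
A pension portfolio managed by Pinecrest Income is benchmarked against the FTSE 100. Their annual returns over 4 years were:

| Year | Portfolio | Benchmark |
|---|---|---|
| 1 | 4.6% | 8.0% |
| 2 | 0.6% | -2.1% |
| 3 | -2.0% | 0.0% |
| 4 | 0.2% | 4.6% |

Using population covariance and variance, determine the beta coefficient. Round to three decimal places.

r̄p = 0.8500%,  r̄m = 2.6250%
Cov = Σ(rp − r̄p)(rm − r̄m) / 4 = 6.8838
Var(rm) = Σ(rm − r̄m)² / 4 = 15.5019
β = Cov / Var = 6.8838 / 15.5019 = 0.4441

0.444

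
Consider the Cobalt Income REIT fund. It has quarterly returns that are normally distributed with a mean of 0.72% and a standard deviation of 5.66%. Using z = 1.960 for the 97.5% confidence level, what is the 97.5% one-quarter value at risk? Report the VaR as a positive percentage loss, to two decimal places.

VaR (as % loss) = −(μ − z·σ) = −(0.72% − 1.960 × 5.66%) = −(-10.3736%) = 10.3736%

10.37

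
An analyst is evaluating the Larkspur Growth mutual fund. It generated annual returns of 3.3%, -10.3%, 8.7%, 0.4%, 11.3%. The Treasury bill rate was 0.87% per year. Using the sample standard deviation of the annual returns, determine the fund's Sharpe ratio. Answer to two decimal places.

0.21

μ = (3.3 − 10.3 + 8.7 + 0.4 + 11.3) / 5 = 13.40 / 5 = 2.6800%
Σ(r − μ)² = (3.3 − 2.6800)² + (-10.3 − 2.6800)² + … = 284.6080
σ = √[284.6080 / 4] = 8.4352%
Sharpe = (μ − rf) / σ = (2.6800 − 0.87) / 8.4352 = 1.8100 / 8.4352 = 0.2146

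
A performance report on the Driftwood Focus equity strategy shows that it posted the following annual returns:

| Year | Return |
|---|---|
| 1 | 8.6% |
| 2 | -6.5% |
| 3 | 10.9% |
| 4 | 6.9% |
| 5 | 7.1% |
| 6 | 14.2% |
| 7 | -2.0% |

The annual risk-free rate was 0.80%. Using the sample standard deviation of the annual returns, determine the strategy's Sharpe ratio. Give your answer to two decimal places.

0.66

Mean return μ = 39.20 / 7 = 5.6000%
Σ(r − μ)² = (8.6 − 5.6000)² + (-6.5 − 5.6000)² + … = 319.1600
σ = √[319.1600 / 6] = 7.2934%
Sharpe = (μ − rf) / σ = (5.6000 − 0.8) / 7.2934 = 4.8000 / 7.2934 = 0.6581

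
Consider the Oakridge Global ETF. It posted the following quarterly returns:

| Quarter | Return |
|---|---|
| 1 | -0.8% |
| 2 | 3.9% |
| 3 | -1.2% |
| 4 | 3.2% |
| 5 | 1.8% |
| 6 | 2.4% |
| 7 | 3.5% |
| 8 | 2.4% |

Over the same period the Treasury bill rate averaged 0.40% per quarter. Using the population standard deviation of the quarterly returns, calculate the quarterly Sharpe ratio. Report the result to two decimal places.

0.84

r̄ = (-0.8 + 3.9 − 1.2 + 3.2 + 1.8 + 2.4 + 3.5 + 2.4) / 8 = 1.9000%
Population σ = √[Σ(r − r̄)² / 8] = √[25.6600 / 8] = √3.2075 = 1.7909%
Sharpe = (r̄ − rf) / σ = (1.9000 − 0.4) / 1.7909 = 1.5000 / 1.7909 = 0.8376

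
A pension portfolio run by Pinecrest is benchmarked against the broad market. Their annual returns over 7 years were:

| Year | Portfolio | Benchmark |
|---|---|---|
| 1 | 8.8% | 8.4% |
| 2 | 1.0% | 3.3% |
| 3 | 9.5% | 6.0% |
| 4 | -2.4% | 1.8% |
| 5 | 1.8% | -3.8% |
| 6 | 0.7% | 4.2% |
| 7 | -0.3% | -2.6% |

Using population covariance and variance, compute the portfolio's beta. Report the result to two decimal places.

r̄p = 2.7286%,  r̄m = 2.4714%
Cov = Σ(rp − r̄p)(rm − r̄m) / 7 = 11.3680
Var(rm) = Σ(rm − r̄m)² / 7 = 16.6820
β = Cov / Var = 11.3680 / 16.6820 = 0.6815

0.68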